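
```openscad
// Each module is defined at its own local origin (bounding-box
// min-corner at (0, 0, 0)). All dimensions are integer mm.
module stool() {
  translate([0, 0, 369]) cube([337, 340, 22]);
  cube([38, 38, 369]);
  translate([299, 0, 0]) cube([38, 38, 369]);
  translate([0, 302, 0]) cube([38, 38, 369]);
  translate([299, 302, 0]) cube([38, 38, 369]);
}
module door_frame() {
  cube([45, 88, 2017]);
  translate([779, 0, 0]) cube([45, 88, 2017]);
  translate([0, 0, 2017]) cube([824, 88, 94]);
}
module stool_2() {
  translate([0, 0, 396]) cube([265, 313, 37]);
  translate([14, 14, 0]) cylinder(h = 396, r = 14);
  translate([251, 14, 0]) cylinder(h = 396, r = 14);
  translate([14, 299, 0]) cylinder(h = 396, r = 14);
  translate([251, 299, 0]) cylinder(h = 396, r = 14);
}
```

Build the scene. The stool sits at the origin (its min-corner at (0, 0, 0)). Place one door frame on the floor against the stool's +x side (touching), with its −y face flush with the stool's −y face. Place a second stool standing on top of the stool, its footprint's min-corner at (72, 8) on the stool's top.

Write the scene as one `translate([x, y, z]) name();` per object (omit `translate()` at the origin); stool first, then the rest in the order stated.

stool();
translate([337, 0, 0]) door_frame();
translate([72, 8, 391]) stool_2();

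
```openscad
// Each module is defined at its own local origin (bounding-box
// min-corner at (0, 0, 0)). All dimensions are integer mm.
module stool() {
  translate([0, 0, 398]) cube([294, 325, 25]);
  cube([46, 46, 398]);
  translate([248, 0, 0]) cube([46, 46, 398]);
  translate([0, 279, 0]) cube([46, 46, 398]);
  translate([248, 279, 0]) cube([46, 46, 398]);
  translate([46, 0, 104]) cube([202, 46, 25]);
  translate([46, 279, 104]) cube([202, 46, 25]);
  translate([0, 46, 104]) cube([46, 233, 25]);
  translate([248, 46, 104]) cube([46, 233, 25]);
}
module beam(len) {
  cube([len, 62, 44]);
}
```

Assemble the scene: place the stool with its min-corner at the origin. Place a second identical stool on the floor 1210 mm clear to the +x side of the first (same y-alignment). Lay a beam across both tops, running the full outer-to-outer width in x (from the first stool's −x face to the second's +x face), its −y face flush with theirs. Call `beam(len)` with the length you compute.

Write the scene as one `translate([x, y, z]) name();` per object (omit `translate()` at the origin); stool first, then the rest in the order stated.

stool();
translate([1504, 0, 0]) stool();
translate([0, 0, 423]) beam(1798);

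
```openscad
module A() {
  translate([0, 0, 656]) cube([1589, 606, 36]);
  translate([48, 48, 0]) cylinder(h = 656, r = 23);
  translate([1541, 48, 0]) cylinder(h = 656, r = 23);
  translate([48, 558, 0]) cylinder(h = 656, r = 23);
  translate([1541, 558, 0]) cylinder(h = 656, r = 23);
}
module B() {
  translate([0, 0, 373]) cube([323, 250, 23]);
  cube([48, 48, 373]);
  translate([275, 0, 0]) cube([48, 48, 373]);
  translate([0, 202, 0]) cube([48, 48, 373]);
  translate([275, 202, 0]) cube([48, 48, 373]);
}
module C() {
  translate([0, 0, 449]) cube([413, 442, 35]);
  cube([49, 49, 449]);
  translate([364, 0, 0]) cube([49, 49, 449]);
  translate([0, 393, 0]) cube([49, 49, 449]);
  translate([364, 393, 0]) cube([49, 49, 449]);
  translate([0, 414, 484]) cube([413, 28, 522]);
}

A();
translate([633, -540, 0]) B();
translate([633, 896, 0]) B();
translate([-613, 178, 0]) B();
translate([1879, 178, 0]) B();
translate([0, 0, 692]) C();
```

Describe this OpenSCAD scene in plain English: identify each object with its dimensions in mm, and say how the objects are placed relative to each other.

A is a table: top 1589 mm (x) × 606 mm (y), 36 mm thick, upper face at z = 692 mm, on four round legs of 46 mm diameter, each leg's bounding box inset 25 mm from the nearest pair of top edges, running from z = 0 to the bottom of the top.

B is a simple wooden stool: a rectangular seat 323 mm (x) by 250 mm (y), 23 mm thick, top face at z = 396 mm, on four square legs, each 48×48 mm in cross-section. The legs rest on z = 0, each flush with a corner of the seat.

C is a chair: 413×442 mm seat, 35 mm thick, top at z = 484 mm, on four 49 mm square corner legs flush with the seat edges. A 28 mm thick backrest slab spans the full seat width, extending 522 mm above the seat top, its back face flush with the seat's +y edge.

Four stools sit around the table at the −y, +y, −x, +x sides. The chair is on top of the table.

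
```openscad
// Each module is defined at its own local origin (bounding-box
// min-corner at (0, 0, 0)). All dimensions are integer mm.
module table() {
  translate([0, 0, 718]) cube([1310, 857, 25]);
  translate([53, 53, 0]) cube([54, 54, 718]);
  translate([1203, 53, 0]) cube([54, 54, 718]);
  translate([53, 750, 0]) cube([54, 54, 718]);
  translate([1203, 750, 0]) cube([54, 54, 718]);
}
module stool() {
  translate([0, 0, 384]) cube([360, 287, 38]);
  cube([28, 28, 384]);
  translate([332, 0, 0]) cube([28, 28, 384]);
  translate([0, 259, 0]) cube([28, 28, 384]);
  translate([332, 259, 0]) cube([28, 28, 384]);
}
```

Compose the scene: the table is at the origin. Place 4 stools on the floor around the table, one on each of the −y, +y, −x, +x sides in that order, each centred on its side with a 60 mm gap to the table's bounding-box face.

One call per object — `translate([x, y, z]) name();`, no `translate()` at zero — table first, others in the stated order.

table();
translate([475, -347, 0]) stool();
translate([475, 917, 0]) stool();
translate([-420, 285, 0]) stool();
translate([1370, 285, 0]) stool();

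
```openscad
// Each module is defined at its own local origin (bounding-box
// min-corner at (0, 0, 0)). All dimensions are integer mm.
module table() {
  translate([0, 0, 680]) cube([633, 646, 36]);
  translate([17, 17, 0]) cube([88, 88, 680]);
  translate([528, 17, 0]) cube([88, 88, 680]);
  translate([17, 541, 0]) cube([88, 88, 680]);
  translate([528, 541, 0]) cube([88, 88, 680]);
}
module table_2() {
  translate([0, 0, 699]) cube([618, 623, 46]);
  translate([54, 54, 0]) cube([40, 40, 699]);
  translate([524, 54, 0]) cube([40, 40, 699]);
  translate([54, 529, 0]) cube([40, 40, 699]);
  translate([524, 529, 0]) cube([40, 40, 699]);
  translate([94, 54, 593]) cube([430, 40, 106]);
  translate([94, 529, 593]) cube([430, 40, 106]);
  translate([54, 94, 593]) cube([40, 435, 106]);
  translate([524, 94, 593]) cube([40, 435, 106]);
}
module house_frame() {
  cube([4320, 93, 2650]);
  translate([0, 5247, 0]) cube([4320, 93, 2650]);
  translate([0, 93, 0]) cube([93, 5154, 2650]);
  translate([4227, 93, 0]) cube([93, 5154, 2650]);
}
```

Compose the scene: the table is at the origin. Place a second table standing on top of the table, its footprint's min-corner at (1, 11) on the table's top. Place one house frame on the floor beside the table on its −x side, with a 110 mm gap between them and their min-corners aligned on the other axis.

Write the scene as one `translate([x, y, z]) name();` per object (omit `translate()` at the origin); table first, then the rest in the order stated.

table();
translate([1, 11, 716]) table_2();
translate([-4430, 0, 0]) house_frame();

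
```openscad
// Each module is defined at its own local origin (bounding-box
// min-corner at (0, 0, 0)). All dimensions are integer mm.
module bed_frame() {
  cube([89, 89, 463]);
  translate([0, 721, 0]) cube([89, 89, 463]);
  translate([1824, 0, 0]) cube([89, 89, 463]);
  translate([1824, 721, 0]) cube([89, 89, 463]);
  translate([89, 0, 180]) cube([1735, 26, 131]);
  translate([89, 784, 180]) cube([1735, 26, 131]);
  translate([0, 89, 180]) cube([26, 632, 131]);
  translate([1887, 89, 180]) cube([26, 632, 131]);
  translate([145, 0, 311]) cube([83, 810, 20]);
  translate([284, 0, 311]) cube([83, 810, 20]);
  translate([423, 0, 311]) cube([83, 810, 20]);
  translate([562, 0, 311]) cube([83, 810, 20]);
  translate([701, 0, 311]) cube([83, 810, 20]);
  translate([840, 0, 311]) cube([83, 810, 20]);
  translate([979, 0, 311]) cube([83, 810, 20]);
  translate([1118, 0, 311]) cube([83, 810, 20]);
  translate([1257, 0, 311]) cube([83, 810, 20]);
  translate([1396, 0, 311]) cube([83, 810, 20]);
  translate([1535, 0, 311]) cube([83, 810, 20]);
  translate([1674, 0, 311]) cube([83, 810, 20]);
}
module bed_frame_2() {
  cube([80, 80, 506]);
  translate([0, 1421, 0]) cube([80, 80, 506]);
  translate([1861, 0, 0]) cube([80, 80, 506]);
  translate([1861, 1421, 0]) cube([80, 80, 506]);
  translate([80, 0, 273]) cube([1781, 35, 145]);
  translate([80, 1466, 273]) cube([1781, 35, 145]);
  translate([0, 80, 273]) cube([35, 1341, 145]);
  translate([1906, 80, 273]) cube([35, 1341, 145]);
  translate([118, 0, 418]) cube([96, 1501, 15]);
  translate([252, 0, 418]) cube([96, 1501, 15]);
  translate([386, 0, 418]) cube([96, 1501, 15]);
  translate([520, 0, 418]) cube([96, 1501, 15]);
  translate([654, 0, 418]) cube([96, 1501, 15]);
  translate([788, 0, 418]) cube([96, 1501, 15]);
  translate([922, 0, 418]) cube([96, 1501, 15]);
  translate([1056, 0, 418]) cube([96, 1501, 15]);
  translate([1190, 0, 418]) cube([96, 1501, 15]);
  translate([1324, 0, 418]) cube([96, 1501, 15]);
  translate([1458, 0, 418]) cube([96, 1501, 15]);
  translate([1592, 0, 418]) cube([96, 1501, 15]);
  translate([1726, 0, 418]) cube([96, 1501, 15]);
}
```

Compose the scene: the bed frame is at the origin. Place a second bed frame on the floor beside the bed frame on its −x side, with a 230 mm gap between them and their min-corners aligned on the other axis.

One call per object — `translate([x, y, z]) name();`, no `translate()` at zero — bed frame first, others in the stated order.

bed_frame();
translate([-2171, 0, 0]) bed_frame_2();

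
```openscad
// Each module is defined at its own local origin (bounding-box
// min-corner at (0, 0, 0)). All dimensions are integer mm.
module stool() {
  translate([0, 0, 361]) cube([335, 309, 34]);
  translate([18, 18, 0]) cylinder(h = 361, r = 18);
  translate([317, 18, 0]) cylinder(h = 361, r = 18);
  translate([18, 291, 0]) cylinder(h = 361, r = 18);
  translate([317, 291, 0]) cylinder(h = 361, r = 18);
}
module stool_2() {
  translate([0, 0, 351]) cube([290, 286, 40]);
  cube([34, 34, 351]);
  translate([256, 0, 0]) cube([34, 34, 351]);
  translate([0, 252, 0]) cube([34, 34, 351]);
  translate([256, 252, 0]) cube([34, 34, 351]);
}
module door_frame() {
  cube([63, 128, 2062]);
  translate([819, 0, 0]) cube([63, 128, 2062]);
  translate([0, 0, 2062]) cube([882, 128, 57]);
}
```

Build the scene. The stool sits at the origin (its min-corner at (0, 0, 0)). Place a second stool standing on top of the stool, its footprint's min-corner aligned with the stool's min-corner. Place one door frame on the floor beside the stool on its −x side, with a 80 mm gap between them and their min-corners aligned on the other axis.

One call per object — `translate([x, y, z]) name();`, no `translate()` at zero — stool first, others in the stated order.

stool();
translate([0, 0, 395]) stool_2();
translate([-962, 0, 0]) door_frame();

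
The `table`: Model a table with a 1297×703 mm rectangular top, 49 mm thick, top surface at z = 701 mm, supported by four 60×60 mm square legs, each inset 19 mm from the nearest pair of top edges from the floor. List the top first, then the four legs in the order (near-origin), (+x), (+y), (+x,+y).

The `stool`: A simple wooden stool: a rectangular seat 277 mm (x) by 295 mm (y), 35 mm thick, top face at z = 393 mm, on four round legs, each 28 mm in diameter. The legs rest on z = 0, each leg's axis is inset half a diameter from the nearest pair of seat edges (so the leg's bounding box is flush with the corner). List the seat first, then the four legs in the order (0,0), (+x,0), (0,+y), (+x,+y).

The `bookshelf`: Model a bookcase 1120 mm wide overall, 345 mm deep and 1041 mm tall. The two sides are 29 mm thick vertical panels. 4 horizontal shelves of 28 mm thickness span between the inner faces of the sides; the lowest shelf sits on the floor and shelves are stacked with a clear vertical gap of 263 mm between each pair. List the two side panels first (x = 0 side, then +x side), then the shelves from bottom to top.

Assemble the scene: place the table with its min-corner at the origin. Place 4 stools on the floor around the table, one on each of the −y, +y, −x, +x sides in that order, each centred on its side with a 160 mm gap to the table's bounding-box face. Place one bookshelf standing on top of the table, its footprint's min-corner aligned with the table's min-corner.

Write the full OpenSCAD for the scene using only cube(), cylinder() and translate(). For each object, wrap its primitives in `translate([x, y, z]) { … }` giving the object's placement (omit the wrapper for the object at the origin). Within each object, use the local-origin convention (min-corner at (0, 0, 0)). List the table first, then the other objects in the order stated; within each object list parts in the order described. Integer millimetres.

translate([0, 0, 652]) cube([1297, 703, 49]);
translate([19, 19, 0]) cube([60, 60, 652]);
translate([1218, 19, 0]) cube([60, 60, 652]);
translate([19, 624, 0]) cube([60, 60, 652]);
translate([1218, 624, 0]) cube([60, 60, 652]);
translate([510, -455, 0]) {
  translate([0, 0, 358]) cube([277, 295, 35]);
  translate([14, 14, 0]) cylinder(h = 358, r = 14);
  translate([263, 14, 0]) cylinder(h = 358, r = 14);
  translate([14, 281, 0]) cylinder(h = 358, r = 14);
  translate([263, 281, 0]) cylinder(h = 358, r = 14);
}
translate([510, 863, 0]) {
  translate([0, 0, 358]) cube([277, 295, 35]);
  translate([14, 14, 0]) cylinder(h = 358, r = 14);
  translate([263, 14, 0]) cylinder(h = 358, r = 14);
  translate([14, 281, 0]) cylinder(h = 358, r = 14);
  translate([263, 281, 0]) cylinder(h = 358, r = 14);
}
translate([-437, 204, 0]) {
  translate([0, 0, 358]) cube([277, 295, 35]);
  translate([14, 14, 0]) cylinder(h = 358, r = 14);
  translate([263, 14, 0]) cylinder(h = 358, r = 14);
  translate([14, 281, 0]) cylinder(h = 358, r = 14);
  translate([263, 281, 0]) cylinder(h = 358, r = 14);
}
translate([1457, 204, 0]) {
  translate([0, 0, 358]) cube([277, 295, 35]);
  translate([14, 14, 0]) cylinder(h = 358, r = 14);
  translate([263, 14, 0]) cylinder(h = 358, r = 14);
  translate([14, 281, 0]) cylinder(h = 358, r = 14);
  translate([263, 281, 0]) cylinder(h = 358, r = 14);
}
translate([0, 0, 701]) {
  cube([29, 345, 1041]);
  translate([1091, 0, 0]) cube([29, 345, 1041]);
  translate([29, 0, 0]) cube([1062, 345, 28]);
  translate([29, 0, 291]) cube([1062, 345, 28]);
  translate([29, 0, 582]) cube([1062, 345, 28]);
  translate([29, 0, 873]) cube([1062, 345, 28]);
}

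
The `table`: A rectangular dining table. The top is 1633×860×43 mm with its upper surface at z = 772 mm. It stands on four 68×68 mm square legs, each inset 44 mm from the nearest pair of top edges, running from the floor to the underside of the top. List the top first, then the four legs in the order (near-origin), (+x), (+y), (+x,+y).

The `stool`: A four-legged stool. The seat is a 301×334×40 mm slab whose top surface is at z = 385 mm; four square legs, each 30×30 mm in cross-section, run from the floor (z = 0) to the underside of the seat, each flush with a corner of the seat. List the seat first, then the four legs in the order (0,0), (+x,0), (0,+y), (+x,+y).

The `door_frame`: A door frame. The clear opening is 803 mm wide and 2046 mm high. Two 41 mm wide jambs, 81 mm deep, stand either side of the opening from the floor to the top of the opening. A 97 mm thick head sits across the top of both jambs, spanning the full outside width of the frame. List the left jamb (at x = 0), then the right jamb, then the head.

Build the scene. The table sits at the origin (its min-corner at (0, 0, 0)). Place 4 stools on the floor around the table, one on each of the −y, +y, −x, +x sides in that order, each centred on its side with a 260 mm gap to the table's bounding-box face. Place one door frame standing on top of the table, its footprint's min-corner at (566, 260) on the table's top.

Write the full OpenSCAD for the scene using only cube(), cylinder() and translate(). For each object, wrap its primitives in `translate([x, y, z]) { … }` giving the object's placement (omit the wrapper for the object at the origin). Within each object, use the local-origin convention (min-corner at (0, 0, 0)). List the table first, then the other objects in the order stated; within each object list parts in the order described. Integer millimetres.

translate([0, 0, 729]) cube([1633, 860, 43]);
translate([44, 44, 0]) cube([68, 68, 729]);
translate([1521, 44, 0]) cube([68, 68, 729]);
translate([44, 748, 0]) cube([68, 68, 729]);
translate([1521, 748, 0]) cube([68, 68, 729]);
translate([666, -594, 0]) {
  translate([0, 0, 345]) cube([301, 334, 40]);
  cube([30, 30, 345]);
  translate([271, 0, 0]) cube([30, 30, 345]);
  translate([0, 304, 0]) cube([30, 30, 345]);
  translate([271, 304, 0]) cube([30, 30, 345]);
}
translate([666, 1120, 0]) {
  translate([0, 0, 345]) cube([301, 334, 40]);
  cube([30, 30, 345]);
  translate([271, 0, 0]) cube([30, 30, 345]);
  translate([0, 304, 0]) cube([30, 30, 345]);
  translate([271, 304, 0]) cube([30, 30, 345]);
}
translate([-561, 263, 0]) {
  translate([0, 0, 345]) cube([301, 334, 40]);
  cube([30, 30, 345]);
  translate([271, 0, 0]) cube([30, 30, 345]);
  translate([0, 304, 0]) cube([30, 30, 345]);
  translate([271, 304, 0]) cube([30, 30, 345]);
}
translate([1893, 263, 0]) {
  translate([0, 0, 345]) cube([301, 334, 40]);
  cube([30, 30, 345]);
  translate([271, 0, 0]) cube([30, 30, 345]);
  translate([0, 304, 0]) cube([30, 30, 345]);
  translate([271, 304, 0]) cube([30, 30, 345]);
}
translate([566, 260, 772]) {
  cube([41, 81, 2046]);
  translate([844, 0, 0]) cube([41, 81, 2046]);
  translate([0, 0, 2046]) cube([885, 81, 97]);
}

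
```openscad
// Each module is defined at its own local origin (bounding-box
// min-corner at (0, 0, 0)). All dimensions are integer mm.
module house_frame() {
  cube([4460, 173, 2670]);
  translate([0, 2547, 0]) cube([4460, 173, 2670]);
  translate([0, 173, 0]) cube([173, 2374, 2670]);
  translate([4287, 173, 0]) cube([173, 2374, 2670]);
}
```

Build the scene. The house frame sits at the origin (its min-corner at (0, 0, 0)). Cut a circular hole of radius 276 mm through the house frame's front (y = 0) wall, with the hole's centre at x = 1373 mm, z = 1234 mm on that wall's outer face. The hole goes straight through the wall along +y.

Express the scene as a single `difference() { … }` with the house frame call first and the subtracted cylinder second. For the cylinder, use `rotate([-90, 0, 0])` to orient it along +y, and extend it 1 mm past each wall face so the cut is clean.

difference() {
  house_frame();
  translate([1373, -1, 1234]) rotate([-90, 0, 0]) cylinder(h = 175, r = 276);
}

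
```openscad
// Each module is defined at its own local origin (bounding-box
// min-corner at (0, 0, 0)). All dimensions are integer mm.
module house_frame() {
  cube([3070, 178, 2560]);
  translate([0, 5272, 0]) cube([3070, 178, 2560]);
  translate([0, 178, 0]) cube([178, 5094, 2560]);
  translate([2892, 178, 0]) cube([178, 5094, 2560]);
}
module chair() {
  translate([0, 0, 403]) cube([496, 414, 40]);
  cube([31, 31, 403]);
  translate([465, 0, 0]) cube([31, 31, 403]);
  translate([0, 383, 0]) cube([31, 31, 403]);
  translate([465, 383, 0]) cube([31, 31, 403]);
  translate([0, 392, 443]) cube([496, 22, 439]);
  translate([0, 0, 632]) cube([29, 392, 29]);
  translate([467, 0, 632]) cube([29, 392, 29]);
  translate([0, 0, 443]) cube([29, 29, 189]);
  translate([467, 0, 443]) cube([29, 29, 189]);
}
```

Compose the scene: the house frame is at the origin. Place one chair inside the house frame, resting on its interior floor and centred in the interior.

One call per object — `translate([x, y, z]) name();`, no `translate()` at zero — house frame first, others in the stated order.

house_frame();
translate([1287, 2518, 0]) chair();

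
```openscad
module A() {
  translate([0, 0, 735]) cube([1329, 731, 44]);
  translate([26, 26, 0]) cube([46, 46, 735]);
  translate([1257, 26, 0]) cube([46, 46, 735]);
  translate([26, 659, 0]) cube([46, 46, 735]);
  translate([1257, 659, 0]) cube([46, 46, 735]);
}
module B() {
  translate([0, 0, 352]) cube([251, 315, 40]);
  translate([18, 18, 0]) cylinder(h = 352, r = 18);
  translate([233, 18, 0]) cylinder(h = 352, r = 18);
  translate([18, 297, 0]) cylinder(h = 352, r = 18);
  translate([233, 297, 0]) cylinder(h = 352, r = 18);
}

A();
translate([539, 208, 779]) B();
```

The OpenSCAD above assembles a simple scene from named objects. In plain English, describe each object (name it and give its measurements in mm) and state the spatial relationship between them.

A is a table: top 1329 mm (x) × 731 mm (y), 44 mm thick, upper face at z = 779 mm, on four 46×46 mm square legs, each inset 26 mm from the nearest pair of top edges, running from z = 0 to the bottom of the top.

B is a four-legged stool. The seat is 251×315 mm, 40 mm thick, top at z = 392 mm. It stands on four round legs, each 36 mm in diameter, from z = 0 to the seat underside, each leg's axis is inset half a diameter from the nearest pair of seat edges (so the leg's bounding box is flush with the corner).

The stool is on top of the table, centred.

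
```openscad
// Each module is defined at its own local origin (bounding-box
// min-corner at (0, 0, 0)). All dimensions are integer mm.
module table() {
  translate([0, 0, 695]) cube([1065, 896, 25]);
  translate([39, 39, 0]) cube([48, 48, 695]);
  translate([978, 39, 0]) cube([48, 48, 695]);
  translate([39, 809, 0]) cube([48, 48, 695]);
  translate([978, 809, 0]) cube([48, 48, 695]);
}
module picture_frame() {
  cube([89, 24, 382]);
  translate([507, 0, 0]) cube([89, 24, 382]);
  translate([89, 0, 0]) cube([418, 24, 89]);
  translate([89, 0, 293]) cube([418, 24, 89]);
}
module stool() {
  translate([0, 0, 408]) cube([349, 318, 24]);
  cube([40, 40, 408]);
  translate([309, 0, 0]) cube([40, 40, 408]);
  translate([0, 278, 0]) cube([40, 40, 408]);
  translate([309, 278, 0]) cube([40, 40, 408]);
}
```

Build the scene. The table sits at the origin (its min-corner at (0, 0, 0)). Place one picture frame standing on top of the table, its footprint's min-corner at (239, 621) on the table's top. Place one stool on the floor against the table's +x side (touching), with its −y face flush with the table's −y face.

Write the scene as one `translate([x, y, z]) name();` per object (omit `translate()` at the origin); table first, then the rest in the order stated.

table();
translate([239, 621, 720]) picture_frame();
translate([1065, 0, 0]) stool();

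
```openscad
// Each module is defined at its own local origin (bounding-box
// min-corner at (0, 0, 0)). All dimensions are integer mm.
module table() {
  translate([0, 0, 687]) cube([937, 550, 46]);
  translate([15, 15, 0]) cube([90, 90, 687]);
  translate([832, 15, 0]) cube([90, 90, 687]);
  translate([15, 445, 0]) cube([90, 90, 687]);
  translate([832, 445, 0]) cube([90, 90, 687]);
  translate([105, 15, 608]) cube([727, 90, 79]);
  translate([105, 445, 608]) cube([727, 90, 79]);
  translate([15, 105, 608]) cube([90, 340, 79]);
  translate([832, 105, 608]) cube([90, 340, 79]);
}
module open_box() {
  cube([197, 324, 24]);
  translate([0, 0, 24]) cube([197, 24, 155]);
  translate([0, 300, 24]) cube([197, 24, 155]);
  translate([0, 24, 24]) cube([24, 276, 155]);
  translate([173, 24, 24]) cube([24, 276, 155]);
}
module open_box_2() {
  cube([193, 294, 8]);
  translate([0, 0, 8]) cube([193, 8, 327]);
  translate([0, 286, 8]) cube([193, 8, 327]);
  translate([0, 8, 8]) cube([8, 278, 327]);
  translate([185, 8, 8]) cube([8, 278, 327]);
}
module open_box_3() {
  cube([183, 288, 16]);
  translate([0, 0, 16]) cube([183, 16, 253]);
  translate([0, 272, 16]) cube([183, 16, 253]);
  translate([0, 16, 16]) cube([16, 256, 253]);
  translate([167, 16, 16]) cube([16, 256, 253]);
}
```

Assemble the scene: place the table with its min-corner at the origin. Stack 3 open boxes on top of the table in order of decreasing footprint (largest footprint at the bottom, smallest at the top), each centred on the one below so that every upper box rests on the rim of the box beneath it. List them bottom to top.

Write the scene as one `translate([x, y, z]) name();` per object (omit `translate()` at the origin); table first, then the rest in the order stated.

table();
translate([370, 113, 733]) open_box();
translate([372, 128, 912]) open_box_2();
translate([377, 131, 1247]) open_box_3();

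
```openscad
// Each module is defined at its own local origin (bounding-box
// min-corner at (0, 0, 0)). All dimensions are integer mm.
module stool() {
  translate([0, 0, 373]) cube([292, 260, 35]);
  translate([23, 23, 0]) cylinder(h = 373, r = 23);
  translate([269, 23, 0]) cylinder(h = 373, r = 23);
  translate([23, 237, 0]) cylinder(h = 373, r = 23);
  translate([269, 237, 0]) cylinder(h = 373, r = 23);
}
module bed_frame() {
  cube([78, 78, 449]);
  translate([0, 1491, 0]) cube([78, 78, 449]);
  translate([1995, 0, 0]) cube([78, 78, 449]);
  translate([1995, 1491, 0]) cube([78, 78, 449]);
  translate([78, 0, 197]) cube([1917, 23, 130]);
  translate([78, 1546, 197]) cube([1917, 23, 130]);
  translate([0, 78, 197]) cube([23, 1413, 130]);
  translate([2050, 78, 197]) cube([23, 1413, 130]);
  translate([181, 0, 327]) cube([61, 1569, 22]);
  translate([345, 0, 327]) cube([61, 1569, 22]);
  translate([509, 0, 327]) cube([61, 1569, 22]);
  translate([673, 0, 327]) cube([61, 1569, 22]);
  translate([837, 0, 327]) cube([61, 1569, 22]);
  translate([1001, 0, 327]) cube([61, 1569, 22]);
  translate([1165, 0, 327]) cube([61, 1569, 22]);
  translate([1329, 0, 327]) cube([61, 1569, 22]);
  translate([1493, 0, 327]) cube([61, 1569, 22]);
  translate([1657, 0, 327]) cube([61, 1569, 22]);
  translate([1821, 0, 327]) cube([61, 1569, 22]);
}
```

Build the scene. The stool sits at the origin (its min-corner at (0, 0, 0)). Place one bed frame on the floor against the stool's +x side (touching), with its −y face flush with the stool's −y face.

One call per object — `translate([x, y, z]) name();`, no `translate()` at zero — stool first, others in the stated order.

stool();
translate([292, 0, 0]) bed_frame();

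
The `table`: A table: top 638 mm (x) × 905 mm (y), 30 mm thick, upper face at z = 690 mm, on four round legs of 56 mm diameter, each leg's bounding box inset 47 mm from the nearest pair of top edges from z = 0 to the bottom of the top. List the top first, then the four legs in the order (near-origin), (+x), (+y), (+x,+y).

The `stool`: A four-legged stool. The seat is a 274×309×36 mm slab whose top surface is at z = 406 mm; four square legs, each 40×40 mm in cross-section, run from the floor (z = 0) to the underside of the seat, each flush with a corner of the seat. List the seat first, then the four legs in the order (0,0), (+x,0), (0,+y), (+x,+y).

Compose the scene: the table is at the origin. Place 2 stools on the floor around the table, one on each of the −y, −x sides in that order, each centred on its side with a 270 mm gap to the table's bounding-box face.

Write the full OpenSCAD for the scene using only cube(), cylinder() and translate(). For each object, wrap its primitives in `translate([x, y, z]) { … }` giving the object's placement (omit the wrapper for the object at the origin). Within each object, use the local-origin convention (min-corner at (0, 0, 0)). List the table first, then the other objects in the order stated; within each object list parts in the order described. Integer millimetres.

translate([0, 0, 660]) cube([638, 905, 30]);
translate([75, 75, 0]) cylinder(h = 660, r = 28);
translate([563, 75, 0]) cylinder(h = 660, r = 28);
translate([75, 830, 0]) cylinder(h = 660, r = 28);
translate([563, 830, 0]) cylinder(h = 660, r = 28);
translate([182, -579, 0]) {
  translate([0, 0, 370]) cube([274, 309, 36]);
  cube([40, 40, 370]);
  translate([234, 0, 0]) cube([40, 40, 370]);
  translate([0, 269, 0]) cube([40, 40, 370]);
  translate([234, 269, 0]) cube([40, 40, 370]);
}
translate([-544, 298, 0]) {
  translate([0, 0, 370]) cube([274, 309, 36]);
  cube([40, 40, 370]);
  translate([234, 0, 0]) cube([40, 40, 370]);
  translate([0, 269, 0]) cube([40, 40, 370]);
  translate([234, 269, 0]) cube([40, 40, 370]);
}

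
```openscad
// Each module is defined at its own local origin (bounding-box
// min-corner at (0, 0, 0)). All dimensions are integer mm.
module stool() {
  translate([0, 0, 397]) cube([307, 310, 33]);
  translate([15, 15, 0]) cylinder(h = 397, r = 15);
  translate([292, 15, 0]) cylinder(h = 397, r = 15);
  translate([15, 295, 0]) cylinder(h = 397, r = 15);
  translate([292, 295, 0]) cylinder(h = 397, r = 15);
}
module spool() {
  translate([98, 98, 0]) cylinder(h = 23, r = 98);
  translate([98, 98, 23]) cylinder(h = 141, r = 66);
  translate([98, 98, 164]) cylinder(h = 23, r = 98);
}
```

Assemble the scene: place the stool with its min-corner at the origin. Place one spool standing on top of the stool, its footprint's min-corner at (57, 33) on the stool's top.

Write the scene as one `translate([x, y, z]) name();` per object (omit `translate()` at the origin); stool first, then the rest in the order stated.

stool();
translate([57, 33, 430]) spool();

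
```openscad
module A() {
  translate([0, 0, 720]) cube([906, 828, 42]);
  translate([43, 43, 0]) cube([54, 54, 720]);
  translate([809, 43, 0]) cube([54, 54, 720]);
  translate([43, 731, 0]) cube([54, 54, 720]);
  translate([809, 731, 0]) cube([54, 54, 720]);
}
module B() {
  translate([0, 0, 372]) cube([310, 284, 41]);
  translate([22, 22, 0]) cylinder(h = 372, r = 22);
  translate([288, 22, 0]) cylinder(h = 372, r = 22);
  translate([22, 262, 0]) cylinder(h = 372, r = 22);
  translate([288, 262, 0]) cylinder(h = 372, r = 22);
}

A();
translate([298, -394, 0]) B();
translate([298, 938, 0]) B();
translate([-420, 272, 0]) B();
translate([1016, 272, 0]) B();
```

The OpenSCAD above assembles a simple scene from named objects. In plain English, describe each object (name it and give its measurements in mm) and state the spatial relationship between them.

A is a table with a 906×828 mm rectangular top, 42 mm thick, top surface at z = 762 mm, supported by four 54×54 mm square legs, each inset 43 mm from the nearest pair of top edges, running from the floor.

B is a four-legged stool. The seat is 310×284 mm, 41 mm thick, top at z = 413 mm. It stands on four round legs, each 44 mm in diameter, from z = 0 to the seat underside, each leg's axis is inset half a diameter from the nearest pair of seat edges (so the leg's bounding box is flush with the corner).

Four stools sit around the table at the −y, +y, −x, +x sides.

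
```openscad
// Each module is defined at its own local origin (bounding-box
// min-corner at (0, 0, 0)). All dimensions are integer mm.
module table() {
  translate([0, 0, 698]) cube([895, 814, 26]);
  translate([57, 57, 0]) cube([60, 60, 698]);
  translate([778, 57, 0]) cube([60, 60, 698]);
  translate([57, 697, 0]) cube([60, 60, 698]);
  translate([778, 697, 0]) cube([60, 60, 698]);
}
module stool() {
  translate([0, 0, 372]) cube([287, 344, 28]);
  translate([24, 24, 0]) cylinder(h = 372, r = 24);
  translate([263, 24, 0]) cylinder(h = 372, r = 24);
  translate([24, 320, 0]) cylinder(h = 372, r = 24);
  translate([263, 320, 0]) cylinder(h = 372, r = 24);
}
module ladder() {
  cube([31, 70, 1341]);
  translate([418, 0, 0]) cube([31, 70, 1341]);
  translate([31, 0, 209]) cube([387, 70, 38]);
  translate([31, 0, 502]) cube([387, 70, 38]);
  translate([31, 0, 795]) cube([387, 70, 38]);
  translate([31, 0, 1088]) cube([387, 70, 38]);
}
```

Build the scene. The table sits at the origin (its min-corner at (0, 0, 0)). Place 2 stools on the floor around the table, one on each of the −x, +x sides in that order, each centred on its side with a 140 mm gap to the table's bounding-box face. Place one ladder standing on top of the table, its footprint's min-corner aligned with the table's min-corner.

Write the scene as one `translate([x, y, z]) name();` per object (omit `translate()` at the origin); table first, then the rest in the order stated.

table();
translate([-427, 235, 0]) stool();
translate([1035, 235, 0]) stool();
translate([0, 0, 724]) ladder();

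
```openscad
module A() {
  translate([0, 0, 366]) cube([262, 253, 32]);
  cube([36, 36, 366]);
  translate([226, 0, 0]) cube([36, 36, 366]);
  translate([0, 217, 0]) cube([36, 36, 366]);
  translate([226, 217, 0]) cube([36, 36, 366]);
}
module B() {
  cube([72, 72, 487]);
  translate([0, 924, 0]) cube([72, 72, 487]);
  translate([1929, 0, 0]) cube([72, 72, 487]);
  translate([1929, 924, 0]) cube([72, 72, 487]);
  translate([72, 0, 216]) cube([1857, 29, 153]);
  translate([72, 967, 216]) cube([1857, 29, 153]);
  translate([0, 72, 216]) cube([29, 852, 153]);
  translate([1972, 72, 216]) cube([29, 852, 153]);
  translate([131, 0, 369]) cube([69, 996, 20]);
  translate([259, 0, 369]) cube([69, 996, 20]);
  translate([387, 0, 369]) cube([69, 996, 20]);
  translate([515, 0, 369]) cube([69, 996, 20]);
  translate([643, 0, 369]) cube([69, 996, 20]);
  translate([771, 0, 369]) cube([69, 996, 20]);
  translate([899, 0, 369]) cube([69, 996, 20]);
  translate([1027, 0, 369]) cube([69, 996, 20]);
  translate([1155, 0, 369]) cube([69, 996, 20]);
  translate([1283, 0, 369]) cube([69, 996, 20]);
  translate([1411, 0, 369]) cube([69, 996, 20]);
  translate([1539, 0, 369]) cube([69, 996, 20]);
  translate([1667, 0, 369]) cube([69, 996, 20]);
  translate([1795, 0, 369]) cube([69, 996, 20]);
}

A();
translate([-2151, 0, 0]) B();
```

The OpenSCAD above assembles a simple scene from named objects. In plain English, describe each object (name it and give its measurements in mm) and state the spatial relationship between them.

A is a four-legged stool. The seat is a 262×253×32 mm slab whose top surface is at z = 398 mm; four square legs, each 36×36 mm in cross-section, run from the floor (z = 0) to the underside of the seat, each flush with a corner of the seat.

B is a bed frame 2001 mm long (x) by 996 mm wide (y). Four 72×72 mm corner posts, 487 mm tall, at the corners of the footprint. Four rails of 29 mm thickness and 153 mm height run between adjacent posts with their undersides at z = 216 mm, their outer faces flush with the outside of the frame (the two x-running rails run between the posts' inner faces; the two y-running rails run between the posts' inner faces). 14 slats, each 69 mm wide (x) and 20 mm thick, lie across the top of the two x-running rails, running the full 996 mm width of the frame in y; the slats are evenly spaced along x between the inner faces of the end posts with equal gaps (rounded down to the nearest mm) at the −x end and between each pair — any rounding remainder accumulates at the +x end.

The bed frame is on the floor beside the stool on its −x side.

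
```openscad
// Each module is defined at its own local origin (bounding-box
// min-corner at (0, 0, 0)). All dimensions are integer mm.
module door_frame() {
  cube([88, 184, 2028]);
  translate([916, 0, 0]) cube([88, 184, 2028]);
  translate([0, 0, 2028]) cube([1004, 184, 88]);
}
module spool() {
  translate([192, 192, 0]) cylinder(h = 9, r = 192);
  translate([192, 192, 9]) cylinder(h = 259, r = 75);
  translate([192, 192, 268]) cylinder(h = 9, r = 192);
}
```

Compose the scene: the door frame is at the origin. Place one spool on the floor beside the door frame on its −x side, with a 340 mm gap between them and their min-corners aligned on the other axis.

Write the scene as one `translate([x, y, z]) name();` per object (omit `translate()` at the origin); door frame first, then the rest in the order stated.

door_frame();
translate([-724, 0, 0]) spool();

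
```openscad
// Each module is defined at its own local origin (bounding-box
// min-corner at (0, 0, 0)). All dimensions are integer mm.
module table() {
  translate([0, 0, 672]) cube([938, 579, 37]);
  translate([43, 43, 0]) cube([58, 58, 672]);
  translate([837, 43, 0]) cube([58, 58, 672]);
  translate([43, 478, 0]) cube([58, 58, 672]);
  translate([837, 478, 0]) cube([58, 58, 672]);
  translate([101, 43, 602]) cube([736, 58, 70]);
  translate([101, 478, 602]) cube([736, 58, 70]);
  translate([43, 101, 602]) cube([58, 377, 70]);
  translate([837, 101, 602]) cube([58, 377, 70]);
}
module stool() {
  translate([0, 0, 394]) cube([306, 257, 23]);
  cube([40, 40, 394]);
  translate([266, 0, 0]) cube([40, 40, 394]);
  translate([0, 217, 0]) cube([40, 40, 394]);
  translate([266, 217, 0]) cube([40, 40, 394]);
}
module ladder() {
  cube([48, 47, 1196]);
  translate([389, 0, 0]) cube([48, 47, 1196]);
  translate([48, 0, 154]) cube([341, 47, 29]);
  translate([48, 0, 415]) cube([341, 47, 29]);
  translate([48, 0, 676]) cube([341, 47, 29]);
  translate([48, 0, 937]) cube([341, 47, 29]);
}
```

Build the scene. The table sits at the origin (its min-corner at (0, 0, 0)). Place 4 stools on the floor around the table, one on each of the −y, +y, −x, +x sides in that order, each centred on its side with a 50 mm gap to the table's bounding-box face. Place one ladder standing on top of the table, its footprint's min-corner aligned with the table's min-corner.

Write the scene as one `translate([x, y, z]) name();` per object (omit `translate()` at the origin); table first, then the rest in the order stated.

table();
translate([316, -307, 0]) stool();
translate([316, 629, 0]) stool();
translate([-356, 161, 0]) stool();
translate([988, 161, 0]) stool();
translate([0, 0, 709]) ladder();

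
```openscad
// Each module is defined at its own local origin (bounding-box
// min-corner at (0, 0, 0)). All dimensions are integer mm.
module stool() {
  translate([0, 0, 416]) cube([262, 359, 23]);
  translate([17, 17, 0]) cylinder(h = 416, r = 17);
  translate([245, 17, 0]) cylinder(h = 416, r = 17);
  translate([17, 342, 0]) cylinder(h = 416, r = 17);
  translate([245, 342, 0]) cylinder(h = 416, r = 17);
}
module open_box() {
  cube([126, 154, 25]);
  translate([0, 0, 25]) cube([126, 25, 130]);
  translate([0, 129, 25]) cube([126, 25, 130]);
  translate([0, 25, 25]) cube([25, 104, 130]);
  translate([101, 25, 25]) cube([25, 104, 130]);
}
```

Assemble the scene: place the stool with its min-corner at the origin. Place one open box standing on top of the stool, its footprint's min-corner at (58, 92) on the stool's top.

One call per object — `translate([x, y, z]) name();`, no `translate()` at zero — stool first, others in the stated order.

stool();
translate([58, 92, 439]) open_box();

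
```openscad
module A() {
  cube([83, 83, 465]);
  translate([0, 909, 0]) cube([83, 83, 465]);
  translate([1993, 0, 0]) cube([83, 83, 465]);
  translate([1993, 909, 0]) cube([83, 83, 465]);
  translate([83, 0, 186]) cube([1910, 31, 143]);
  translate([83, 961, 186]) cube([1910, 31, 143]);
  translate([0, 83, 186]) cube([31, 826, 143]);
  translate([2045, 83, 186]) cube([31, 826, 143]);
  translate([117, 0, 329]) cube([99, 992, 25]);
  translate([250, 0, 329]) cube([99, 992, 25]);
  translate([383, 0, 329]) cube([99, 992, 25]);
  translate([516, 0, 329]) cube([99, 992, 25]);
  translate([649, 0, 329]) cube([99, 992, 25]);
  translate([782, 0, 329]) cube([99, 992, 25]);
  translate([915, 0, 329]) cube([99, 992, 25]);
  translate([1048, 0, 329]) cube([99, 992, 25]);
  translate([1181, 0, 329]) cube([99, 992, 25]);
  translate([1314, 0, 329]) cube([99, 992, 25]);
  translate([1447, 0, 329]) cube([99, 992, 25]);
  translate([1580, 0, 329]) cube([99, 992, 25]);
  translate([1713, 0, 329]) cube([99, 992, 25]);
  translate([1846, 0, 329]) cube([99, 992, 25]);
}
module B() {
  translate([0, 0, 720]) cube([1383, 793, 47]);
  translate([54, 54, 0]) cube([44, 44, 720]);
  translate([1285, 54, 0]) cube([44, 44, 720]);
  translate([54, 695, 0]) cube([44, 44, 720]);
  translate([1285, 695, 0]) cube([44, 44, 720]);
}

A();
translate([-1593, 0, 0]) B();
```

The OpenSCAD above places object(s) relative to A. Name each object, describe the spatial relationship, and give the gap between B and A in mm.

The table's nearest face is 210 mm from the bed frame's −x face.

A is a bed frame. B is a table. The table is on the floor beside the bed frame on its −x side. The gap between the table and the bed frame is 210 mm.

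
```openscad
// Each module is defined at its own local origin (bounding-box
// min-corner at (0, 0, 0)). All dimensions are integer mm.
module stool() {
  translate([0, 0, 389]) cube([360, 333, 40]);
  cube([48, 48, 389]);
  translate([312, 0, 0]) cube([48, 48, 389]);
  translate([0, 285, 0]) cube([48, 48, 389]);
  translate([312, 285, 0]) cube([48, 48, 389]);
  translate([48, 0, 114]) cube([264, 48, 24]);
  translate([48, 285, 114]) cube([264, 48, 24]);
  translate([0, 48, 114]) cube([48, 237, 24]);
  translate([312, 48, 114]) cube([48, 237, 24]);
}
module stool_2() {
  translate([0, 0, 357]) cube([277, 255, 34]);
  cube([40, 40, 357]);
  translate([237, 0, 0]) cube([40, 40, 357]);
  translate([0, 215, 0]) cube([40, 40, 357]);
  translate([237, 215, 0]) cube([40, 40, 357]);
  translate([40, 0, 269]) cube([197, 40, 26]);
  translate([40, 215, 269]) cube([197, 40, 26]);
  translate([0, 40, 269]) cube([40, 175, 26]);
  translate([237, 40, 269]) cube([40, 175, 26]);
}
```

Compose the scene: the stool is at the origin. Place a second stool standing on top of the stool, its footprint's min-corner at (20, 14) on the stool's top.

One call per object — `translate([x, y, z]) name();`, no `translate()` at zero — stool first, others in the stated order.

stool();
translate([20, 14, 429]) stool_2();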